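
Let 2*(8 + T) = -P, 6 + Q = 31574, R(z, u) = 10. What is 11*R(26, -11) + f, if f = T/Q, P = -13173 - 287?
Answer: 1739601/15784 ≈ 110.21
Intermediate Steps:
P = -13460
Q = 31568 (Q = -6 + 31574 = 31568)
T = 6722 (T = -8 + (-1*(-13460))/2 = -8 + (1/2)*13460 = -8 + 6730 = 6722)
f = 3361/15784 (f = 6722/31568 = 6722*(1/31568) = 3361/15784 ≈ 0.21294)
11*R(26, -11) + f = 11*10 + 3361/15784 = 110 + 3361/15784 = 1739601/15784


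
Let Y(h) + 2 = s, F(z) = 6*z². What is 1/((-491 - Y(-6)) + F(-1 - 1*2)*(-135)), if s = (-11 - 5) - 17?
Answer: -1/7746 ≈ -0.00012910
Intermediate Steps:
s = -33 (s = -16 - 17 = -33)
Y(h) = -35 (Y(h) = -2 - 33 = -35)
1/((-491 - Y(-6)) + F(-1 - 1*2)*(-135)) = 1/((-491 - 1*(-35)) + (6*(-1 - 1*2)²)*(-135)) = 1/((-491 + 35) + (6*(-1 - 2)²)*(-135)) = 1/(-456 + (6*(-3)²)*(-135)) = 1/(-456 + (6*9)*(-135)) = 1/(-456 + 54*(-135)) = 1/(-456 - 7290) = 1/(-7746) = -1/7746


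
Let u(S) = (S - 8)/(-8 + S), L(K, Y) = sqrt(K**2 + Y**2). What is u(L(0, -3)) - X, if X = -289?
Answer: 290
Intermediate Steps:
u(S) = 1 (u(S) = (-8 + S)/(-8 + S) = 1)
u(L(0, -3)) - X = 1 - 1*(-289) = 1 + 289 = 290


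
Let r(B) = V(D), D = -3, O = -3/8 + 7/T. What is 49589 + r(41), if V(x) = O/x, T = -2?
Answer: 1190167/24 ≈ 49590.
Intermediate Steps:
O = -31/8 (O = -3/8 + 7/(-2) = -3*⅛ + 7*(-½) = -3/8 - 7/2 = -31/8 ≈ -3.8750)
V(x) = -31/(8*x)
r(B) = 31/24 (r(B) = -31/8/(-3) = -31/8*(-⅓) = 31/24)
49589 + r(41) = 49589 + 31/24 = 1190167/24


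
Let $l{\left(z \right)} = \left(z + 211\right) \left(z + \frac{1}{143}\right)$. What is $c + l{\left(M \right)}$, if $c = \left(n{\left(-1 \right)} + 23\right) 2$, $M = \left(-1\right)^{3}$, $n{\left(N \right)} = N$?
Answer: $- \frac{23528}{143} \approx -164.53$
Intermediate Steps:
$M = -1$
$l{\left(z \right)} = \left(211 + z\right) \left(\frac{1}{143} + z\right)$ ($l{\left(z \right)} = \left(211 + z\right) \left(z + \frac{1}{143}\right) = \left(211 + z\right) \left(\frac{1}{143} + z\right)$)
$c = 44$ ($c = \left(-1 + 23\right) 2 = 22 \cdot 2 = 44$)
$c + l{\left(M \right)} = 44 + \left(\frac{211}{143} + \left(-1\right)^{2} + \frac{30174}{143} \left(-1\right)\right) = 44 + \left(\frac{211}{143} + 1 - \frac{30174}{143}\right) = 44 - \frac{29820}{143} = - \frac{23528}{143}$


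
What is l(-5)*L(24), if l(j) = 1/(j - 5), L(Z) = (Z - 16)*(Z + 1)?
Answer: -20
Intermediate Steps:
L(Z) = (1 + Z)*(-16 + Z) (L(Z) = (-16 + Z)*(1 + Z) = (1 + Z)*(-16 + Z))
l(j) = 1/(-5 + j)
l(-5)*L(24) = (-16 + 24² - 15*24)/(-5 - 5) = (-16 + 576 - 360)/(-10) = -⅒*200 = -20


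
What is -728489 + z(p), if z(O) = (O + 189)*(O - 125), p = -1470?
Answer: 1314706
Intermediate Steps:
z(O) = (-125 + O)*(189 + O) (z(O) = (189 + O)*(-125 + O) = (-125 + O)*(189 + O))
-728489 + z(p) = -728489 + (-23625 + (-1470)² + 64*(-1470)) = -728489 + (-23625 + 2160900 - 94080) = -728489 + 2043195 = 1314706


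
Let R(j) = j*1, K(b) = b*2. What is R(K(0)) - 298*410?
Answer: -122180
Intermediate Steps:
K(b) = 2*b
R(j) = j
R(K(0)) - 298*410 = 2*0 - 298*410 = 0 - 122180 = -122180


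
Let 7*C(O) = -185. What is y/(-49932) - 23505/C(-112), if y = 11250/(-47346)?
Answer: 4321933139353/4859498748 ≈ 889.38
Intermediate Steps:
C(O) = -185/7 (C(O) = (⅐)*(-185) = -185/7)
y = -1875/7891 (y = 11250*(-1/47346) = -1875/7891 ≈ -0.23761)
y/(-49932) - 23505/C(-112) = -1875/7891/(-49932) - 23505/(-185/7) = -1875/7891*(-1/49932) - 23505*(-7/185) = 625/131337804 + 32907/37 = 4321933139353/4859498748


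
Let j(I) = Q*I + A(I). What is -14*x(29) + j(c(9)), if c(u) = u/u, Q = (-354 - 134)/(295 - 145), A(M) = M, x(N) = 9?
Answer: -9619/75 ≈ -128.25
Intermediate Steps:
Q = -244/75 (Q = -488/150 = -488*1/150 = -244/75 ≈ -3.2533)
c(u) = 1
j(I) = -169*I/75 (j(I) = -244*I/75 + I = -169*I/75)
-14*x(29) + j(c(9)) = -14*9 - 169/75*1 = -126 - 169/75 = -9619/75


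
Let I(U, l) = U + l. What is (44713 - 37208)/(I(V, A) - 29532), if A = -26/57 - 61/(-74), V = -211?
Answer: -31656090/125454421 ≈ -0.25233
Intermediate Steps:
A = 1553/4218 (A = -26*1/57 - 61*(-1/74) = -26/57 + 61/74 = 1553/4218 ≈ 0.36818)
(44713 - 37208)/(I(V, A) - 29532) = (44713 - 37208)/((-211 + 1553/4218) - 29532) = 7505/(-888445/4218 - 29532) = 7505/(-125454421/4218) = 7505*(-4218/125454421) = -31656090/125454421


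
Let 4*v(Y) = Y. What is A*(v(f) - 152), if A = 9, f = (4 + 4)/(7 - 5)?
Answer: -1359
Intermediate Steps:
f = 4 (f = 8/2 = 8*(½) = 4)
v(Y) = Y/4
A*(v(f) - 152) = 9*((¼)*4 - 152) = 9*(1 - 152) = 9*(-151) = -1359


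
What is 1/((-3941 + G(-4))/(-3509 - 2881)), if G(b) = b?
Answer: 426/263 ≈ 1.6198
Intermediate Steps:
1/((-3941 + G(-4))/(-3509 - 2881)) = 1/((-3941 - 4)/(-3509 - 2881)) = 1/(-3945/(-6390)) = 1/(-3945*(-1/6390)) = 1/(263/426) = 426/263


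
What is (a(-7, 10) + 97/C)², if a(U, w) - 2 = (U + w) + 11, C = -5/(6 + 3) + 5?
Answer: 2289169/1600 ≈ 1430.7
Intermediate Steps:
C = 40/9 (C = -5/9 + 5 = 40/9 ≈ 4.4444)
a(U, w) = 13 + U + w (a(U, w) = 2 + ((U + w) + 11) = 2 + (11 + U + w) = 13 + U + w)
(a(-7, 10) + 97/C)² = ((13 - 7 + 10) + 97/(40/9))² = (16 + 97*(9/40))² = (16 + 873/40)² = (1513/40)² = 2289169/1600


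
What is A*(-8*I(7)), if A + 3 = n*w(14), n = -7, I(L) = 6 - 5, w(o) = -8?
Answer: -424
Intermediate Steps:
I(L) = 1
A = 53 (A = -3 - 7*(-8) = -3 + 56 = 53)
A*(-8*I(7)) = 53*(-8*1) = 53*(-8) = -424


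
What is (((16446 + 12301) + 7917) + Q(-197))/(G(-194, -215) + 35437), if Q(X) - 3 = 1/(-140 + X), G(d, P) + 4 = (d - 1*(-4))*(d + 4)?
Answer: 1765254/3443803 ≈ 0.51259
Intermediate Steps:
G(d, P) = -4 + (4 + d)**2 (G(d, P) = -4 + (d - 1*(-4))*(d + 4) = -4 + (d + 4)*(4 + d) = -4 + (4 + d)*(4 + d) = -4 + (4 + d)**2)
Q(X) = 3 + 1/(-140 + X)
(((16446 + 12301) + 7917) + Q(-197))/(G(-194, -215) + 35437) = (((16446 + 12301) + 7917) + (-419 + 3*(-197))/(-140 - 197))/((-4 + (4 - 194)**2) + 35437) = ((28747 + 7917) + (-419 - 591)/(-337))/((-4 + (-190)**2) + 35437) = (36664 - 1/337*(-1010))/((-4 + 36100) + 35437) = (36664 + 1010/337)/(36096 + 35437) = (12356778/337)/71533 = (12356778/337)*(1/71533) = 1765254/3443803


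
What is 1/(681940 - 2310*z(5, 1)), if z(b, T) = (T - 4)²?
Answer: 1/661150 ≈ 1.5125e-6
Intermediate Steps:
z(b, T) = (-4 + T)²
1/(681940 - 2310*z(5, 1)) = 1/(681940 - 2310*(-4 + 1)²) = 1/(681940 - 2310*(-3)²) = 1/(681940 - 2310*9) = 1/(681940 - 20790) = 1/661150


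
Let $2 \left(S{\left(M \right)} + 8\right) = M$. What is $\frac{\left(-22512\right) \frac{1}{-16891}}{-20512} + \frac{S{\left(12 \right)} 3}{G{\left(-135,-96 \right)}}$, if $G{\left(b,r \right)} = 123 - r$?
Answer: $- \frac{6201605}{225823018} \approx -0.027462$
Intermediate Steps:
$S{\left(M \right)} = -8 + \frac{M}{2}$
$\frac{\left(-22512\right) \frac{1}{-16891}}{-20512} + \frac{S{\left(12 \right)} 3}{G{\left(-135,-96 \right)}} = \frac{\left(-22512\right) \frac{1}{-16891}}{-20512} + \frac{\left(-8 + \frac{1}{2} \cdot 12\right) 3}{123 - -96} = \left(-22512\right) \left(- \frac{1}{16891}\right) \left(- \frac{1}{20512}\right) + \frac{\left(-8 + 6\right) 3}{123 + 96} = \frac{3216}{2413} \left(- \frac{1}{20512}\right) + \frac{\left(-2\right) 3}{219} = - \frac{201}{3093466} - \frac{2}{73} = - \frac{6201605}{225823018}$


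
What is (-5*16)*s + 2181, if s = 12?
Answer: 1221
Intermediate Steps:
(-5*16)*s + 2181 = -5*16*12 + 2181 = -80*12 + 2181 = -960 + 2181 = 1221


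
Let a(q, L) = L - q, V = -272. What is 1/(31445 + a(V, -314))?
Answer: 1/31403 ≈ 3.1844e-5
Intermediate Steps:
1/(31445 + a(V, -314)) = 1/(31445 + (-314 - 1*(-272))) = 1/(31445 + (-314 + 272)) = 1/(31445 - 42) = 1/31403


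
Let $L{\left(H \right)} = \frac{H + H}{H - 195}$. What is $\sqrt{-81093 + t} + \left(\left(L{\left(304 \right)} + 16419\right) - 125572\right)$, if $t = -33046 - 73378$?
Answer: $- \frac{11897069}{109} + i \sqrt{187517} \approx -1.0915 \cdot 10^{5} + 433.03 i$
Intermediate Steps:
$t = -106424$ ($t = -33046 - 73378 = -106424$)
$L{\left(H \right)} = \frac{2 H}{-195 + H}$
$\sqrt{-81093 + t} + \left(\left(L{\left(304 \right)} + 16419\right) - 125572\right) = \sqrt{-81093 - 106424} - \left(109153 - \frac{608}{-195 + 304}\right) = \sqrt{-187517} - \left(109153 - \frac{608}{109}\right) = i \sqrt{187517} - \left(109153 - \frac{608}{109}\right) = i \sqrt{187517} + \left(\left(\frac{608}{109} + 16419\right) - 125572\right) = i \sqrt{187517} + \left(\frac{1790279}{109} - 125572\right) = i \sqrt{187517} - \frac{11897069}{109} = - \frac{11897069}{109} + i \sqrt{187517}$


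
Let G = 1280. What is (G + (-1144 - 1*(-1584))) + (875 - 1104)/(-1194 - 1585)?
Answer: 4780109/2779 ≈ 1720.1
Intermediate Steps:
(G + (-1144 - 1*(-1584))) + (875 - 1104)/(-1194 - 1585) = (1280 + (-1144 - 1*(-1584))) + (875 - 1104)/(-1194 - 1585) = (1280 + (-1144 + 1584)) - 229/(-2779) = (1280 + 440) - 229*(-1/2779) = 1720 + 229/2779 = 4780109/2779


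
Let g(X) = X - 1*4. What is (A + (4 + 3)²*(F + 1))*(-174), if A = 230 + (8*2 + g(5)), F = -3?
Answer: -25926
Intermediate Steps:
g(X) = -4 + X (g(X) = X - 4 = -4 + X)
A = 247 (A = 230 + (8*2 + (-4 + 5)) = 230 + (16 + 1) = 230 + 17 = 247)
(A + (4 + 3)²*(F + 1))*(-174) = (247 + (4 + 3)²*(-3 + 1))*(-174) = (247 + 7²*(-2))*(-174) = (247 + 49*(-2))*(-174) = (247 - 98)*(-174) = 149*(-174) = -25926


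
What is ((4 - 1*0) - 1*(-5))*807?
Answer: 7263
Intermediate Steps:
((4 - 1*0) - 1*(-5))*807 = ((4 + 0) + 5)*807 = (4 + 5)*807 = 9*807 = 7263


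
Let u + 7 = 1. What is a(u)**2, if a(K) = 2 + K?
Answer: 16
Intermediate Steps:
u = -6 (u = -7 + 1 = -6)
a(u)**2 = (2 - 6)**2 = (-4)**2 = 16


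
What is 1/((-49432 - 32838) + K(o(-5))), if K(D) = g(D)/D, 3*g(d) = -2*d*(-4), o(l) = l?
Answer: -3/246802 ≈ -1.2155e-5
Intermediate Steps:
g(d) = 8*d/3 (g(d) = (-2*d*(-4))/3 = (8*d)/3 = 8*d/3)
K(D) = 8/3 (K(D) = (8*D/3)/D = 8/3)
1/((-49432 - 32838) + K(o(-5))) = 1/((-49432 - 32838) + 8/3) = 1/(-82270 + 8/3) = 1/(-246802/3) = -3/246802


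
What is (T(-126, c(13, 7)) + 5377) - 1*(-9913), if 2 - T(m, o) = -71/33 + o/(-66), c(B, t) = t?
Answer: 1009421/66 ≈ 15294.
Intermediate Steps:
T(m, o) = 137/33 + o/66 (T(m, o) = 2 - (-71/33 + o/(-66)) = 2 - (-71*1/33 + o*(-1/66)) = 2 - (-71/33 - o/66) = 2 + (71/33 + o/66) = 137/33 + o/66)
(T(-126, c(13, 7)) + 5377) - 1*(-9913) = ((137/33 + (1/66)*7) + 5377) - 1*(-9913) = ((137/33 + 7/66) + 5377) + 9913 = (281/66 + 5377) + 9913 = 355163/66 + 9913 = 1009421/66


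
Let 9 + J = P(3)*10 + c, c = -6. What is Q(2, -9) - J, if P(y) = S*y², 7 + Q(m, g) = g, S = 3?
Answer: -271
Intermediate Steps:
Q(m, g) = -7 + g
P(y) = 3*y²
J = 255 (J = -9 + ((3*3²)*10 - 6) = -9 + ((3*9)*10 - 6) = -9 + (27*10 - 6) = -9 + (270 - 6) = -9 + 264 = 255)
Q(2, -9) - J = (-7 - 9) - 1*255 = -16 - 255 = -271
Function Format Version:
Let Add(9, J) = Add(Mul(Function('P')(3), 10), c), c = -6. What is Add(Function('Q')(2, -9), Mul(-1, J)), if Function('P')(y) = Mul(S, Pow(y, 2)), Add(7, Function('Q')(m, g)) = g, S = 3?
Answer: -271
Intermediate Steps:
Function('Q')(m, g) = Add(-7, g)
Function('P')(y) = Mul(3, Pow(y, 2))
J = 255 (J = Add(-9, Add(Mul(Mul(3, Pow(3, 2)), 10), -6)) = Add(-9, Add(Mul(Mul(3, 9), 10), -6)) = Add(-9, Add(Mul(27, 10), -6)) = Add(-9, Add(270, -6)) = Add(-9, 264) = 255)
Add(Function('Q')(2, -9), Mul(-1, J)) = Add(Add(-7, -9), Mul(-1, 255)) = Add(-16, -255) = -271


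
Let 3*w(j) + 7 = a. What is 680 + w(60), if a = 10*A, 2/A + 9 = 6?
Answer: 6079/9 ≈ 675.44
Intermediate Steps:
A = -2/3 (A = 2/(-9 + 6) = 2/(-3) = 2*(-1/3) = -2/3 ≈ -0.66667)
a = -20/3 (a = 10*(-2/3) = -20/3 ≈ -6.6667)
w(j) = -41/9 (w(j) = -7/3 + (1/3)*(-20/3) = -7/3 - 20/9 = -41/9)
680 + w(60) = 680 - 41/9 = 6079/9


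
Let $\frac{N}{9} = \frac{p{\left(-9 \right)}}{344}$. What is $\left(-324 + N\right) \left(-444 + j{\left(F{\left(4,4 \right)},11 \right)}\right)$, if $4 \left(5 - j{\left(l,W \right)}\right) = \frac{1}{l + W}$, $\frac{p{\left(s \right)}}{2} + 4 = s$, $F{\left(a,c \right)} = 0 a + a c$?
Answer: $\frac{294197665}{2064} \approx 1.4254 \cdot 10^{5}$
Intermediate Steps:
$F{\left(a,c \right)} = a c$ ($F{\left(a,c \right)} = 0 + a c = a c$)
$p{\left(s \right)} = -8 + 2 s$
$j{\left(l,W \right)} = 5 - \frac{1}{4 \left(W + l\right)}$ ($j{\left(l,W \right)} = 5 - \frac{1}{4 \left(l + W\right)} = 5 - \frac{1}{4 \left(W + l\right)}$)
$N = - \frac{117}{172}$ ($N = 9 \frac{-8 + 2 \left(-9\right)}{344} = 9 \left(-8 - 18\right) \frac{1}{344} = 9 \left(\left(-26\right) \frac{1}{344}\right) = 9 \left(- \frac{13}{172}\right) = - \frac{117}{172} \approx -0.68023$)
$\left(-324 + N\right) \left(-444 + j{\left(F{\left(4,4 \right)},11 \right)}\right) = \left(-324 - \frac{117}{172}\right) \left(-444 + \frac{- \frac{1}{4} + 5 \cdot 11 + 5 \cdot 4 \cdot 4}{11 + 4 \cdot 4}\right) = - \frac{55845 \left(-444 + \frac{- \frac{1}{4} + 55 + 5 \cdot 16}{11 + 16}\right)}{172} = - \frac{55845 \left(-444 + \frac{- \frac{1}{4} + 55 + 80}{27}\right)}{172} = - \frac{55845 \left(-444 + \frac{1}{27} \cdot \frac{539}{4}\right)}{172} = - \frac{55845 \left(-444 + \frac{539}{108}\right)}{172} = \left(- \frac{55845}{172}\right) \left(- \frac{47413}{108}\right) = \frac{294197665}{2064}$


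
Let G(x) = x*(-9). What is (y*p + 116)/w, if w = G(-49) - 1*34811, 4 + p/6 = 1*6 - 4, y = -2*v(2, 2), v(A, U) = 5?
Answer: -118/17185 ≈ -0.0068665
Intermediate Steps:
G(x) = -9*x
y = -10 (y = -2*5 = -10)
p = -12 (p = -24 + 6*(1*6 - 4) = -24 + 6*(6 - 4) = -24 + 6*2 = -24 + 12 = -12)
w = -34370 (w = -9*(-49) - 1*34811 = 441 - 34811 = -34370)
(y*p + 116)/w = (-10*(-12) + 116)/(-34370) = (120 + 116)*(-1/34370) = 236*(-1/34370) = -118/17185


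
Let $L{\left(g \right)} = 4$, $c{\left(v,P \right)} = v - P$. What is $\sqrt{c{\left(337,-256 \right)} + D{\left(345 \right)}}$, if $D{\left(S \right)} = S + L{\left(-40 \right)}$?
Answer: $\sqrt{942} \approx 30.692$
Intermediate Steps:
$D{\left(S \right)} = 4 + S$ ($D{\left(S \right)} = S + 4 = 4 + S$)
$\sqrt{c{\left(337,-256 \right)} + D{\left(345 \right)}} = \sqrt{\left(337 - -256\right) + \left(4 + 345\right)} = \sqrt{\left(337 + 256\right) + 349} = \sqrt{593 + 349} = \sqrt{942}$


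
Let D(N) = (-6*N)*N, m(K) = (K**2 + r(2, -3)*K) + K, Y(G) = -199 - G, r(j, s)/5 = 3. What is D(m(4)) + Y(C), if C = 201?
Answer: -38800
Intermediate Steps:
r(j, s) = 15 (r(j, s) = 5*3 = 15)
m(K) = K**2 + 16*K (m(K) = (K**2 + 15*K) + K = K**2 + 16*K)
D(N) = -6*N**2
D(m(4)) + Y(C) = -6*16*(16 + 4)**2 + (-199 - 1*201) = -6*(4*20)**2 + (-199 - 201) = -6*80**2 - 400 = -6*6400 - 400 = -38400 - 400 = -38800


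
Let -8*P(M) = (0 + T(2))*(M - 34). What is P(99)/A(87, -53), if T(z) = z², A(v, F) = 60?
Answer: -13/24 ≈ -0.54167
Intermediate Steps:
P(M) = 17 - M/2 (P(M) = -(0 + 2²)*(M - 34)/8 = -(0 + 4)*(-34 + M)/8 = -(-34 + M)/2 = -(-136 + 4*M)/8 = 17 - M/2)
P(99)/A(87, -53) = (17 - ½*99)/60 = (17 - 99/2)*(1/60) = -65/2*1/60 = -13/24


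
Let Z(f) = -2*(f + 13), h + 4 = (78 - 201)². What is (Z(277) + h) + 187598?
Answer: 202143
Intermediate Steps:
h = 15125 (h = -4 + (78 - 201)² = -4 + (-123)² = -4 + 15129 = 15125)
Z(f) = -26 - 2*f (Z(f) = -2*(13 + f) = -26 - 2*f)
(Z(277) + h) + 187598 = ((-26 - 2*277) + 15125) + 187598 = ((-26 - 554) + 15125) + 187598 = (-580 + 15125) + 187598 = 14545 + 187598 = 202143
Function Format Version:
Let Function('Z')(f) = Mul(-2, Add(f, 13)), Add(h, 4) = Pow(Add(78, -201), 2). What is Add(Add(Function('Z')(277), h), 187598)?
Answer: 202143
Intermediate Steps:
h = 15125 (h = Add(-4, Pow(Add(78, -201), 2)) = Add(-4, Pow(-123, 2)) = Add(-4, 15129) = 15125)
Function('Z')(f) = Add(-26, Mul(-2, f)) (Function('Z')(f) = Mul(-2, Add(13, f)) = Add(-26, Mul(-2, f)))
Add(Add(Function('Z')(277), h), 187598) = Add(Add(Add(-26, Mul(-2, 277)), 15125), 187598) = Add(Add(Add(-26, -554), 15125), 187598) = Add(Add(-580, 15125), 187598) = Add(14545, 187598) = 202143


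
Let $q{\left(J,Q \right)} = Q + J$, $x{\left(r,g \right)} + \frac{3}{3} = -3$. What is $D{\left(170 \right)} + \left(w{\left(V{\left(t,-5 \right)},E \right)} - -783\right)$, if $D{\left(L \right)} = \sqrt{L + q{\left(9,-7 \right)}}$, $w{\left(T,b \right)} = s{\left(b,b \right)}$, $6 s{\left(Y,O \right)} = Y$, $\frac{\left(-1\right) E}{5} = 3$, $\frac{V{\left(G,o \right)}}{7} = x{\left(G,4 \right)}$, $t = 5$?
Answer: $\frac{1561}{2} + 2 \sqrt{43} \approx 793.62$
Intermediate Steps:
$x{\left(r,g \right)} = -4$ ($x{\left(r,g \right)} = -1 - 3 = -4$)
$V{\left(G,o \right)} = -28$ ($V{\left(G,o \right)} = 7 \left(-4\right) = -28$)
$E = -15$ ($E = \left(-5\right) 3 = -15$)
$s{\left(Y,O \right)} = \frac{Y}{6}$
$w{\left(T,b \right)} = \frac{b}{6}$
$q{\left(J,Q \right)} = J + Q$
$D{\left(L \right)} = \sqrt{2 + L}$ ($D{\left(L \right)} = \sqrt{L + \left(9 - 7\right)} = \sqrt{L + 2} = \sqrt{2 + L}$)
$D{\left(170 \right)} + \left(w{\left(V{\left(t,-5 \right)},E \right)} - -783\right) = \sqrt{2 + 170} + \left(\frac{1}{6} \left(-15\right) - -783\right) = \sqrt{172} + \left(- \frac{5}{2} + 783\right) = 2 \sqrt{43} + \frac{1561}{2} = \frac{1561}{2} + 2 \sqrt{43}$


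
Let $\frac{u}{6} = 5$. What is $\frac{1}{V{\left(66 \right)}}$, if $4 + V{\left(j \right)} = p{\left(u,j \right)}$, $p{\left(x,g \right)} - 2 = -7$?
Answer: $- \frac{1}{9} \approx -0.11111$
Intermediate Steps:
$u = 30$ ($u = 6 \cdot 5 = 30$)
$p{\left(x,g \right)} = -5$ ($p{\left(x,g \right)} = 2 - 7 = -5$)
$V{\left(j \right)} = -9$ ($V{\left(j \right)} = -4 - 5 = -9$)
$\frac{1}{V{\left(66 \right)}} = \frac{1}{-9} = - \frac{1}{9}$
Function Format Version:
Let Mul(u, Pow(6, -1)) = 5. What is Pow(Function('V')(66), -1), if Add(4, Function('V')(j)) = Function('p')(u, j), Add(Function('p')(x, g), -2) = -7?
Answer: Rational(-1, 9) ≈ -0.11111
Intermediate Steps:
u = 30 (u = Mul(6, 5) = 30)
Function('p')(x, g) = -5 (Function('p')(x, g) = Add(2, -7) = -5)
Function('V')(j) = -9 (Function('V')(j) = Add(-4, -5) = -9)
Pow(Function('V')(66), -1) = Pow(-9, -1) = Rational(-1, 9)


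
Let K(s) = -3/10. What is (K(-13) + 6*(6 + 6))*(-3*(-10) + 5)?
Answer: 5019/2 ≈ 2509.5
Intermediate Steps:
K(s) = -3/10 (K(s) = -3*⅒ = -3/10)
(K(-13) + 6*(6 + 6))*(-3*(-10) + 5) = (-3/10 + 6*(6 + 6))*(-3*(-10) + 5) = (-3/10 + 6*12)*(30 + 5) = (-3/10 + 72)*35 = (717/10)*35 = 5019/2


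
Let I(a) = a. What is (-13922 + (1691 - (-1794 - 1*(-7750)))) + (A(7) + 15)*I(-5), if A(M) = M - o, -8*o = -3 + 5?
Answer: -73193/4 ≈ -18298.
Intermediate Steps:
o = -¼ (o = -(-3 + 5)/8 = -⅛*2 = -¼ ≈ -0.25000)
A(M) = ¼ + M (A(M) = M - 1*(-¼) = M + ¼ = ¼ + M)
(-13922 + (1691 - (-1794 - 1*(-7750)))) + (A(7) + 15)*I(-5) = (-13922 + (1691 - (-1794 - 1*(-7750)))) + ((¼ + 7) + 15)*(-5) = (-13922 + (1691 - (-1794 + 7750))) + (29/4 + 15)*(-5) = (-13922 + (1691 - 1*5956)) + (89/4)*(-5) = (-13922 + (1691 - 5956)) - 445/4 = (-13922 - 4265) - 445/4 = -18187 - 445/4 = -73193/4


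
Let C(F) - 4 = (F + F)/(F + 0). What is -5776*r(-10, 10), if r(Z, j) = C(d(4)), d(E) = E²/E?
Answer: -34656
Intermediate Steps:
d(E) = E
C(F) = 6 (C(F) = 4 + (F + F)/(F + 0) = 4 + (2*F)/F = 4 + 2 = 6)
r(Z, j) = 6
-5776*r(-10, 10) = -5776*6 = -34656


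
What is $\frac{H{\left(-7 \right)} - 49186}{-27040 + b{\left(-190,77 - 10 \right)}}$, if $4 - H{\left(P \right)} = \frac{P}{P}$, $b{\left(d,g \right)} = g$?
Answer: $\frac{49183}{26973} \approx 1.8234$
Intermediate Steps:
$H{\left(P \right)} = 3$ ($H{\left(P \right)} = 4 - \frac{P}{P} = 4 - 1 = 3$)
$\frac{H{\left(-7 \right)} - 49186}{-27040 + b{\left(-190,77 - 10 \right)}} = \frac{3 - 49186}{-27040 + \left(77 - 10\right)} = - \frac{49183}{-27040 + 67} = - \frac{49183}{-26973} = \left(-49183\right) \left(- \frac{1}{26973}\right) = \frac{49183}{26973}$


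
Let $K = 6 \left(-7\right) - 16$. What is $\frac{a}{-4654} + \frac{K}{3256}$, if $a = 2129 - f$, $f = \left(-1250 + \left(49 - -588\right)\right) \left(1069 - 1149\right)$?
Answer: $\frac{38118071}{3788356} \approx 10.062$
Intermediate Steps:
$K = -58$ ($K = -42 - 16 = -58$)
$f = 49040$ ($f = \left(-1250 + \left(49 + 588\right)\right) \left(-80\right) = \left(-1250 + 637\right) \left(-80\right) = \left(-613\right) \left(-80\right) = 49040$)
$a = -46911$ ($a = 2129 - 49040 = -46911$)
$\frac{a}{-4654} + \frac{K}{3256} = - \frac{46911}{-4654} - \frac{58}{3256} = \left(-46911\right) \left(- \frac{1}{4654}\right) - \frac{29}{1628} = \frac{46911}{4654} - \frac{29}{1628} = \frac{38118071}{3788356}$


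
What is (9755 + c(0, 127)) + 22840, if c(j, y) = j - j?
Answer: 32595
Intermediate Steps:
c(j, y) = 0
(9755 + c(0, 127)) + 22840 = (9755 + 0) + 22840 = 9755 + 22840 = 32595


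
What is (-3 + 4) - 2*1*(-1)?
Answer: 3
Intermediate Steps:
(-3 + 4) - 2*1*(-1) = 1 - (-2) = 1 - 2*(-1) = 1 + 2 = 3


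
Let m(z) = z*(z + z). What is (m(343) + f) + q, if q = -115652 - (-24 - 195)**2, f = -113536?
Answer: -41851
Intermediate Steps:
q = -163613 (q = -115652 - 1*(-219)**2 = -115652 - 1*47961 = -115652 - 47961 = -163613)
m(z) = 2*z**2 (m(z) = z*(2*z) = 2*z**2)
(m(343) + f) + q = (2*343**2 - 113536) - 163613 = (2*117649 - 113536) - 163613 = (235298 - 113536) - 163613 = 121762 - 163613 = -41851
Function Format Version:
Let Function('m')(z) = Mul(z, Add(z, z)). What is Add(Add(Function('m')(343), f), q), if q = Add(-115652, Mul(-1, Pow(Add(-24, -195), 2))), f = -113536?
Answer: -41851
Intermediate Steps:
q = -163613 (q = Add(-115652, Mul(-1, Pow(-219, 2))) = Add(-115652, Mul(-1, 47961)) = Add(-115652, -47961) = -163613)
Function('m')(z) = Mul(2, Pow(z, 2)) (Function('m')(z) = Mul(z, Mul(2, z)) = Mul(2, Pow(z, 2)))
Add(Add(Function('m')(343), f), q) = Add(Add(Mul(2, Pow(343, 2)), -113536), -163613) = Add(Add(Mul(2, 117649), -113536), -163613) = Add(Add(235298, -113536), -163613) = Add(121762, -163613) = -41851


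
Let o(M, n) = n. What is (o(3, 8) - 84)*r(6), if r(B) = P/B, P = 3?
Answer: -38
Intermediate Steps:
r(B) = 3/B
(o(3, 8) - 84)*r(6) = (8 - 84)*(3/6) = -228/6 = -76*½ = -38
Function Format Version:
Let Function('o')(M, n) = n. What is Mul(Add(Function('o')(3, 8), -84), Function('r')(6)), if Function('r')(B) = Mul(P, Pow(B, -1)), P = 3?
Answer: -38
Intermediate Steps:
Function('r')(B) = Mul(3, Pow(B, -1))
Mul(Add(Function('o')(3, 8), -84), Function('r')(6)) = Mul(Add(8, -84), Mul(3, Pow(6, -1))) = Mul(-76, Mul(3, Rational(1, 6))) = Mul(-76, Rational(1, 2)) = -38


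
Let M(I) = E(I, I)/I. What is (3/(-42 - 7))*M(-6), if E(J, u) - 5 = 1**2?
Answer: 3/49 ≈ 0.061224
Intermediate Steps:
E(J, u) = 6 (E(J, u) = 5 + 1**2 = 5 + 1 = 6)
M(I) = 6/I
(3/(-42 - 7))*M(-6) = (3/(-42 - 7))*(6/(-6)) = (3/(-49))*(6*(-1/6)) = (3*(-1/49))*(-1) = -3/49*(-1) = 3/49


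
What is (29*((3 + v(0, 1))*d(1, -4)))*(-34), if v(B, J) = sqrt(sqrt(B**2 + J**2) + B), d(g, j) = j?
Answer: 15776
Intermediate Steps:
v(B, J) = sqrt(B + sqrt(B**2 + J**2))
(29*((3 + v(0, 1))*d(1, -4)))*(-34) = (29*((3 + sqrt(0 + sqrt(0**2 + 1**2)))*(-4)))*(-34) = (29*((3 + sqrt(0 + sqrt(0 + 1)))*(-4)))*(-34) = (29*((3 + sqrt(0 + sqrt(1)))*(-4)))*(-34) = (29*((3 + sqrt(0 + 1))*(-4)))*(-34) = (29*((3 + sqrt(1))*(-4)))*(-34) = (29*((3 + 1)*(-4)))*(-34) = (29*(4*(-4)))*(-34) = (29*(-16))*(-34) = -464*(-34) = 15776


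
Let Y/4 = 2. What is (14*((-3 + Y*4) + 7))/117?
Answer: 56/13 ≈ 4.3077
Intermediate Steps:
Y = 8 (Y = 4*2 = 8)
(14*((-3 + Y*4) + 7))/117 = (14*((-3 + 8*4) + 7))/117 = (14*((-3 + 32) + 7))*(1/117) = (14*(29 + 7))*(1/117) = (14*36)*(1/117) = 504*(1/117) = 56/13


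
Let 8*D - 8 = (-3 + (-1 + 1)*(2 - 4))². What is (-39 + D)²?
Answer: 87025/64 ≈ 1359.8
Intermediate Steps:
D = 17/8 (D = 1 + (-3 + (-1 + 1)*(2 - 4))²/8 = 1 + (-3 + 0*(-2))²/8 = 1 + (-3 + 0)²/8 = 1 + (⅛)*(-3)² = 1 + (⅛)*9 = 1 + 9/8 = 17/8 ≈ 2.1250)
(-39 + D)² = (-39 + 17/8)² = (-295/8)² = 87025/64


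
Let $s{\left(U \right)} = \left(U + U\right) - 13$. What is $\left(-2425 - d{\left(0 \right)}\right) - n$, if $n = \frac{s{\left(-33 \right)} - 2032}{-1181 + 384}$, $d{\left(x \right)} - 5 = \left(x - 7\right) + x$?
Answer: $- \frac{1933242}{797} \approx -2425.6$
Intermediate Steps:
$s{\left(U \right)} = -13 + 2 U$ ($s{\left(U \right)} = 2 U - 13 = -13 + 2 U$)
$d{\left(x \right)} = -2 + 2 x$ ($d{\left(x \right)} = 5 + \left(\left(x - 7\right) + x\right) = 5 + \left(\left(-7 + x\right) + x\right) = 5 + \left(-7 + 2 x\right) = -2 + 2 x$)
$n = \frac{2111}{797}$ ($n = \frac{\left(-13 + 2 \left(-33\right)\right) - 2032}{-1181 + 384} = \frac{\left(-13 - 66\right) - 2032}{-797} = \left(-79 - 2032\right) \left(- \frac{1}{797}\right) = \left(-2111\right) \left(- \frac{1}{797}\right) = \frac{2111}{797} \approx 2.6487$)
$\left(-2425 - d{\left(0 \right)}\right) - n = \left(-2425 - \left(-2 + 2 \cdot 0\right)\right) - \frac{2111}{797} = \left(-2425 - \left(-2 + 0\right)\right) - \frac{2111}{797} = \left(-2425 - -2\right) - \frac{2111}{797} = \left(-2425 + 2\right) - \frac{2111}{797} = -2423 - \frac{2111}{797} = - \frac{1933242}{797}$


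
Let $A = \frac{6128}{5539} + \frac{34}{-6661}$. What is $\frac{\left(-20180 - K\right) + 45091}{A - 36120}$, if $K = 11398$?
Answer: $- \frac{498565905127}{1332616847198} \approx -0.37413$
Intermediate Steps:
$A = \frac{40630282}{36895279}$ ($A = 6128 \cdot \frac{1}{5539} + 34 \left(- \frac{1}{6661}\right) = \frac{6128}{5539} - \frac{34}{6661} = \frac{40630282}{36895279} \approx 1.1012$)
$\frac{\left(-20180 - K\right) + 45091}{A - 36120} = \frac{\left(-20180 - 11398\right) + 45091}{\frac{40630282}{36895279} - 36120} = \frac{\left(-20180 - 11398\right) + 45091}{- \frac{1332616847198}{36895279}} = \left(-31578 + 45091\right) \left(- \frac{36895279}{1332616847198}\right) = 13513 \left(- \frac{36895279}{1332616847198}\right) = - \frac{498565905127}{1332616847198}$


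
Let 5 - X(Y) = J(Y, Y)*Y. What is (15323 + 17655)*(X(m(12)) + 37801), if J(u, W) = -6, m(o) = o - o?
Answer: 1246766268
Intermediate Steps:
m(o) = 0
X(Y) = 5 + 6*Y (X(Y) = 5 - (-6)*Y = 5 + 6*Y)
(15323 + 17655)*(X(m(12)) + 37801) = (15323 + 17655)*((5 + 6*0) + 37801) = 32978*((5 + 0) + 37801) = 32978*(5 + 37801) = 32978*37806 = 1246766268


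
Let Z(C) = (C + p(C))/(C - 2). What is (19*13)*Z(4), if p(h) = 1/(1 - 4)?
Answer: 2717/6 ≈ 452.83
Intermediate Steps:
p(h) = -1/3 (p(h) = 1/(-3) = -1/3)
Z(C) = (-1/3 + C)/(-2 + C) (Z(C) = (C - 1/3)/(C - 2) = (-1/3 + C)/(-2 + C))
(19*13)*Z(4) = (19*13)*((-1/3 + 4)/(-2 + 4)) = 247*((11/3)/2) = 247*((1/2)*(11/3)) = 247*(11/6) = 2717/6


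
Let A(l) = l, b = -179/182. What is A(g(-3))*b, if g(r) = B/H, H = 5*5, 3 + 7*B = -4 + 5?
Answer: 179/15925 ≈ 0.011240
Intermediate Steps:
B = -2/7 (B = -3/7 + (-4 + 5)/7 = -3/7 + (⅐)*1 = -3/7 + ⅐ = -2/7 ≈ -0.28571)
H = 25
b = -179/182 (b = -179*1/182 = -179/182 ≈ -0.98352)
g(r) = -2/175 (g(r) = -2/7/25 = -2/7*1/25 = -2/175)
A(g(-3))*b = -2/175*(-179/182) = 179/15925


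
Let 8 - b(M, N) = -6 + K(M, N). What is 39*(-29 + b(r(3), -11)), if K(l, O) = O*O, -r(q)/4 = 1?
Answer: -5304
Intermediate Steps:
r(q) = -4 (r(q) = -4*1 = -4)
K(l, O) = O²
b(M, N) = 14 - N² (b(M, N) = 8 - (-6 + N²) = 8 + (6 - N²) = 14 - N²)
39*(-29 + b(r(3), -11)) = 39*(-29 + (14 - 1*(-11)²)) = 39*(-29 + (14 - 1*121)) = 39*(-29 + (14 - 121)) = 39*(-29 - 107) = 39*(-136) = -5304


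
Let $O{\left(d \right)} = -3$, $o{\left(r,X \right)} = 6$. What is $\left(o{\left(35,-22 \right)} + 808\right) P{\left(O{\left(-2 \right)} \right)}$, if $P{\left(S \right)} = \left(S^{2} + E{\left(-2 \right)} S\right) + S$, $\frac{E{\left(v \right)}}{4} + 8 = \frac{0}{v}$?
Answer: $83028$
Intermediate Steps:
$E{\left(v \right)} = -32$ ($E{\left(v \right)} = -32 + 4 \frac{0}{v} = -32 + 4 \cdot 0 = -32 + 0 = -32$)
$P{\left(S \right)} = S^{2} - 31 S$ ($P{\left(S \right)} = \left(S^{2} - 32 S\right) + S = S^{2} - 31 S$)
$\left(o{\left(35,-22 \right)} + 808\right) P{\left(O{\left(-2 \right)} \right)} = \left(6 + 808\right) \left(- 3 \left(-31 - 3\right)\right) = 814 \left(\left(-3\right) \left(-34\right)\right) = 814 \cdot 102 = 83028$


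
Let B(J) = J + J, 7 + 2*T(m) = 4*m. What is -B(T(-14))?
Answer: 63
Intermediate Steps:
T(m) = -7/2 + 2*m (T(m) = -7/2 + (4*m)/2 = -7/2 + 2*m)
B(J) = 2*J
-B(T(-14)) = -2*(-7/2 + 2*(-14)) = -2*(-7/2 - 28) = -2*(-63)/2 = -1*(-63) = 63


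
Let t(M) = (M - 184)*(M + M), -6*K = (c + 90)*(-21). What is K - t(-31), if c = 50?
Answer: -12840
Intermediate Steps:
K = 490 (K = -(50 + 90)*(-21)/6 = -70*(-21)/3 = -1/6*(-2940) = 490)
t(M) = 2*M*(-184 + M) (t(M) = (-184 + M)*(2*M) = 2*M*(-184 + M))
K - t(-31) = 490 - 2*(-31)*(-184 - 31) = 490 - 2*(-31)*(-215) = 490 - 1*13330 = 490 - 13330 = -12840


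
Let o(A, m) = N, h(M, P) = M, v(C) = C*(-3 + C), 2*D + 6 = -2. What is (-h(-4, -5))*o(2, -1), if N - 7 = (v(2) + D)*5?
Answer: -92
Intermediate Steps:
D = -4 (D = -3 + (½)*(-2) = -3 - 1 = -4)
N = -23 (N = 7 + (2*(-3 + 2) - 4)*5 = 7 + (2*(-1) - 4)*5 = 7 + (-2 - 4)*5 = 7 - 6*5 = 7 - 30 = -23)
o(A, m) = -23
(-h(-4, -5))*o(2, -1) = -1*(-4)*(-23) = 4*(-23) = -92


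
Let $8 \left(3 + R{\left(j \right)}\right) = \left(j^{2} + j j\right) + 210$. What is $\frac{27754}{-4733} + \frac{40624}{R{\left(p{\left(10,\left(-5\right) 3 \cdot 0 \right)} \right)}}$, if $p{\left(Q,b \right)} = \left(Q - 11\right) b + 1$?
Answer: $\frac{383242346}{222451} \approx 1722.8$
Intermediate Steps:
$p{\left(Q,b \right)} = 1 + b \left(-11 + Q\right)$ ($p{\left(Q,b \right)} = \left(-11 + Q\right) b + 1 = b \left(-11 + Q\right) + 1 = 1 + b \left(-11 + Q\right)$)
$R{\left(j \right)} = \frac{93}{4} + \frac{j^{2}}{4}$ ($R{\left(j \right)} = -3 + \frac{\left(j^{2} + j j\right) + 210}{8} = -3 + \frac{\left(j^{2} + j^{2}\right) + 210}{8} = -3 + \frac{2 j^{2} + 210}{8} = -3 + \frac{210 + 2 j^{2}}{8} = -3 + \left(\frac{105}{4} + \frac{j^{2}}{4}\right) = \frac{93}{4} + \frac{j^{2}}{4}$)
$\frac{27754}{-4733} + \frac{40624}{R{\left(p{\left(10,\left(-5\right) 3 \cdot 0 \right)} \right)}} = \frac{27754}{-4733} + \frac{40624}{\frac{93}{4} + \frac{\left(1 - 11 \left(-5\right) 3 \cdot 0 + 10 \left(-5\right) 3 \cdot 0\right)^{2}}{4}} = 27754 \left(- \frac{1}{4733}\right) + \frac{40624}{\frac{93}{4} + \frac{\left(1 - 11 \left(\left(-15\right) 0\right) + 10 \left(\left(-15\right) 0\right)\right)^{2}}{4}} = - \frac{27754}{4733} + \frac{40624}{\frac{93}{4} + \frac{\left(1 - 0 + 10 \cdot 0\right)^{2}}{4}} = - \frac{27754}{4733} + \frac{40624}{\frac{93}{4} + \frac{\left(1 + 0 + 0\right)^{2}}{4}} = - \frac{27754}{4733} + \frac{40624}{\frac{93}{4} + \frac{1^{2}}{4}} = - \frac{27754}{4733} + \frac{40624}{\frac{93}{4} + \frac{1}{4} \cdot 1} = - \frac{27754}{4733} + \frac{40624}{\frac{93}{4} + \frac{1}{4}} = - \frac{27754}{4733} + \frac{40624}{\frac{47}{2}} = - \frac{27754}{4733} + 40624 \cdot \frac{2}{47} = - \frac{27754}{4733} + \frac{81248}{47} = \frac{383242346}{222451}$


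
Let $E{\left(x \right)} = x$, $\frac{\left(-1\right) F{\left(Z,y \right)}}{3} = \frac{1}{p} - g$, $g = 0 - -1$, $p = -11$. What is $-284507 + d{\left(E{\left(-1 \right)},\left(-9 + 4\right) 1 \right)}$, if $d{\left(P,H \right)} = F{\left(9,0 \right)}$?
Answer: $- \frac{3129541}{11} \approx -2.845 \cdot 10^{5}$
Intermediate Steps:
$g = 1$ ($g = 0 + 1 = 1$)
$F{\left(Z,y \right)} = \frac{36}{11}$ ($F{\left(Z,y \right)} = - 3 \left(\frac{1}{-11} - 1\right) = - 3 \left(- \frac{1}{11} - 1\right) = \left(-3\right) \left(- \frac{12}{11}\right) = \frac{36}{11}$)
$d{\left(P,H \right)} = \frac{36}{11}$
$-284507 + d{\left(E{\left(-1 \right)},\left(-9 + 4\right) 1 \right)} = -284507 + \frac{36}{11} = - \frac{3129541}{11}$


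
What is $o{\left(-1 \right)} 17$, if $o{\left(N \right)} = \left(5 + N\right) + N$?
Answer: $51$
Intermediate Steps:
$o{\left(N \right)} = 5 + 2 N$
$o{\left(-1 \right)} 17 = \left(5 + 2 \left(-1\right)\right) 17 = \left(5 - 2\right) 17 = 3 \cdot 17 = 51$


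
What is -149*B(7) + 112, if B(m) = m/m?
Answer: -37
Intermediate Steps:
B(m) = 1
-149*B(7) + 112 = -149*1 + 112 = -149 + 112 = -37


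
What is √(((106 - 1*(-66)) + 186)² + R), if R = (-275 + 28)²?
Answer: √189173 ≈ 434.94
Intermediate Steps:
R = 61009 (R = (-247)² = 61009)
√(((106 - 1*(-66)) + 186)² + R) = √(((106 - 1*(-66)) + 186)² + 61009) = √(((106 + 66) + 186)² + 61009) = √((172 + 186)² + 61009) = √(358² + 61009) = √(128164 + 61009) = √189173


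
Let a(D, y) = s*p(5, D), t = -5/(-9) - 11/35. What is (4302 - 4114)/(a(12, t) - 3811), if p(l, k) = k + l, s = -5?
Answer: -47/974 ≈ -0.048255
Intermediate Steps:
t = 76/315 (t = -5*(-⅑) - 11*1/35 = 5/9 - 11/35 = 76/315 ≈ 0.24127)
a(D, y) = -25 - 5*D (a(D, y) = -5*(D + 5) = -5*(5 + D) = -25 - 5*D)
(4302 - 4114)/(a(12, t) - 3811) = (4302 - 4114)/((-25 - 5*12) - 3811) = 188/((-25 - 60) - 3811) = 188/(-85 - 3811) = 188/(-3896) = 188*(-1/3896) = -47/974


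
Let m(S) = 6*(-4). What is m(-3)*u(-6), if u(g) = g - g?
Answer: 0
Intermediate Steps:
m(S) = -24
u(g) = 0
m(-3)*u(-6) = -24*0 = 0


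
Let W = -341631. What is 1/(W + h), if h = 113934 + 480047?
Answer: 1/252350 ≈ 3.9627e-6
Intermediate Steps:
h = 593981
1/(W + h) = 1/(-341631 + 593981) = 1/252350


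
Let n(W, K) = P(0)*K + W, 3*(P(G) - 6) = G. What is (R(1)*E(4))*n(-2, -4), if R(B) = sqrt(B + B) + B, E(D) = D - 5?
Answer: 26 + 26*sqrt(2) ≈ 62.770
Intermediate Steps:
E(D) = -5 + D
P(G) = 6 + G/3
n(W, K) = W + 6*K (n(W, K) = (6 + (1/3)*0)*K + W = (6 + 0)*K + W = 6*K + W = W + 6*K)
R(B) = B + sqrt(2)*sqrt(B) (R(B) = sqrt(2*B) + B = sqrt(2)*sqrt(B) + B = B + sqrt(2)*sqrt(B))
(R(1)*E(4))*n(-2, -4) = ((1 + sqrt(2)*sqrt(1))*(-5 + 4))*(-2 + 6*(-4)) = ((1 + sqrt(2)*1)*(-1))*(-2 - 24) = ((1 + sqrt(2))*(-1))*(-26) = (-1 - sqrt(2))*(-26) = 26 + 26*sqrt(2)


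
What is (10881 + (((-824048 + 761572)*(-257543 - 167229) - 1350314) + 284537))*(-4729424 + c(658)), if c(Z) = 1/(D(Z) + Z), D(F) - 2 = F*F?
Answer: -6802732739917353060400/54203 ≈ -1.2550e+17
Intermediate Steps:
D(F) = 2 + F² (D(F) = 2 + F*F = 2 + F²)
c(Z) = 1/(2 + Z + Z²) (c(Z) = 1/((2 + Z²) + Z) = 1/(2 + Z + Z²))
(10881 + (((-824048 + 761572)*(-257543 - 167229) - 1350314) + 284537))*(-4729424 + c(658)) = (10881 + (((-824048 + 761572)*(-257543 - 167229) - 1350314) + 284537))*(-4729424 + 1/(2 + 658 + 658²)) = (10881 + ((-62476*(-424772) - 1350314) + 284537))*(-4729424 + 1/(2 + 658 + 432964)) = (10881 + ((26538055472 - 1350314) + 284537))*(-4729424 + 1/433624) = (10881 + (26536705158 + 284537))*(-4729424 + 1/433624) = (10881 + 26536989695)*(-2050791752575/433624) = 26537000576*(-2050791752575/433624) = -6802732739917353060400/54203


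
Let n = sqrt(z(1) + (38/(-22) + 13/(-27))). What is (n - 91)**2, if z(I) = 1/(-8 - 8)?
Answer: (36036 - I*sqrt(356169))**2/156816 ≈ 8278.7 - 274.29*I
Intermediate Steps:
z(I) = -1/16 (z(I) = 1/(-16) = -1/16)
n = I*sqrt(356169)/396 (n = sqrt(-1/16 + (38/(-22) + 13/(-27))) = sqrt(-1/16 + (38*(-1/22) + 13*(-1/27))) = sqrt(-1/16 + (-19/11 - 13/27)) = sqrt(-1/16 - 656/297) = sqrt(-10793/4752) = I*sqrt(356169)/396 ≈ 1.5071*I)
(n - 91)**2 = (I*sqrt(356169)/396 - 91)**2 = (-91 + I*sqrt(356169)/396)**2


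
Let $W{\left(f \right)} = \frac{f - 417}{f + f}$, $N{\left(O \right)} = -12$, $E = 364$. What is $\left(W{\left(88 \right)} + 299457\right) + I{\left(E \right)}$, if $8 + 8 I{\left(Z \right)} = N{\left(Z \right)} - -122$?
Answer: $\frac{52706347}{176} \approx 2.9947 \cdot 10^{5}$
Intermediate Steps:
$W{\left(f \right)} = \frac{-417 + f}{2 f}$
$I{\left(Z \right)} = \frac{51}{4}$ ($I{\left(Z \right)} = -1 + \frac{-12 - -122}{8} = -1 + \frac{-12 + 122}{8} = -1 + \frac{1}{8} \cdot 110 = -1 + \frac{55}{4} = \frac{51}{4}$)
$\left(W{\left(88 \right)} + 299457\right) + I{\left(E \right)} = \left(\frac{-417 + 88}{2 \cdot 88} + 299457\right) + \frac{51}{4} = \left(\frac{1}{2} \cdot \frac{1}{88} \left(-329\right) + 299457\right) + \frac{51}{4} = \left(- \frac{329}{176} + 299457\right) + \frac{51}{4} = \frac{52704103}{176} + \frac{51}{4} = \frac{52706347}{176}$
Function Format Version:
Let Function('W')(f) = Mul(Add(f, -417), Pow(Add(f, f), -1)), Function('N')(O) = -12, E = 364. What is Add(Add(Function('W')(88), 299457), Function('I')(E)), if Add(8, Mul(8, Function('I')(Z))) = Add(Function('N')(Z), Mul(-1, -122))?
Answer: Rational(52706347, 176) ≈ 2.9947e+5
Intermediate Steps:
Function('W')(f) = Mul(Rational(1, 2), Pow(f, -1), Add(-417, f)) (Function('W')(f) = Mul(Add(-417, f), Pow(Mul(2, f), -1)) = Mul(Add(-417, f), Mul(Rational(1, 2), Pow(f, -1))) = Mul(Rational(1, 2), Pow(f, -1), Add(-417, f)))
Function('I')(Z) = Rational(51, 4) (Function('I')(Z) = Add(-1, Mul(Rational(1, 8), Add(-12, Mul(-1, -122)))) = Add(-1, Mul(Rational(1, 8), Add(-12, 122))) = Add(-1, Mul(Rational(1, 8), 110)) = Add(-1, Rational(55, 4)) = Rational(51, 4))
Add(Add(Function('W')(88), 299457), Function('I')(E)) = Add(Add(Mul(Rational(1, 2), Pow(88, -1), Add(-417, 88)), 299457), Rational(51, 4)) = Add(Add(Mul(Rational(1, 2), Rational(1, 88), -329), 299457), Rational(51, 4)) = Add(Add(Rational(-329, 176), 299457), Rational(51, 4)) = Add(Rational(52704103, 176), Rational(51, 4)) = Rational(52706347, 176)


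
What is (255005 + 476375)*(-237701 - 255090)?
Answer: -360417481580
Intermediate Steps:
(255005 + 476375)*(-237701 - 255090) = 731380*(-492791) = -360417481580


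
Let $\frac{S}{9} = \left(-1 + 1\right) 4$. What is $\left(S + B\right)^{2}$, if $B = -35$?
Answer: $1225$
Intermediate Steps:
$S = 0$ ($S = 9 \left(-1 + 1\right) 4 = 9 \cdot 0 \cdot 4 = 9 \cdot 0 = 0$)
$\left(S + B\right)^{2} = \left(0 - 35\right)^{2} = \left(-35\right)^{2} = 1225$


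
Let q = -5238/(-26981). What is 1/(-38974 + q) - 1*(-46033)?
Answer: 48406104973467/1051552256 ≈ 46033.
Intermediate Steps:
q = 5238/26981 (q = -5238*(-1/26981) = 5238/26981 ≈ 0.19414)
1/(-38974 + q) - 1*(-46033) = 1/(-38974 + 5238/26981) - 1*(-46033) = 1/(-1051552256/26981) + 46033 = -26981/1051552256 + 46033 = 48406104973467/1051552256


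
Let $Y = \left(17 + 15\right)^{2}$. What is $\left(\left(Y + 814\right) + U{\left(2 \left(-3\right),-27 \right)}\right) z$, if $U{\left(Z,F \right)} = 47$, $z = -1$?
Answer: $-1885$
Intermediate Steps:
$Y = 1024$ ($Y = 32^{2} = 1024$)
$\left(\left(Y + 814\right) + U{\left(2 \left(-3\right),-27 \right)}\right) z = \left(\left(1024 + 814\right) + 47\right) \left(-1\right) = \left(1838 + 47\right) \left(-1\right) = 1885 \left(-1\right) = -1885$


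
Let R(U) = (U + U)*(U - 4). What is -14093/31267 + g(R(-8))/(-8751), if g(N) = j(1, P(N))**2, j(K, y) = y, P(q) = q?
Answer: -425318177/91205839 ≈ -4.6633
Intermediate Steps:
R(U) = 2*U*(-4 + U) (R(U) = (2*U)*(-4 + U) = 2*U*(-4 + U))
g(N) = N**2
-14093/31267 + g(R(-8))/(-8751) = -14093/31267 + (2*(-8)*(-4 - 8))**2/(-8751) = -14093*1/31267 + (2*(-8)*(-12))**2*(-1/8751) = -14093/31267 + 192**2*(-1/8751) = -14093/31267 + 36864*(-1/8751) = -14093/31267 - 12288/2917 = -425318177/91205839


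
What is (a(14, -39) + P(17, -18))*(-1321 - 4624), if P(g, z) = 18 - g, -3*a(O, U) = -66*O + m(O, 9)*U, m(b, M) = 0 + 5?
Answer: -2223430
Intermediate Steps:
m(b, M) = 5
a(O, U) = 22*O - 5*U/3 (a(O, U) = -(-66*O + 5*U)/3 = 22*O - 5*U/3)
(a(14, -39) + P(17, -18))*(-1321 - 4624) = ((22*14 - 5/3*(-39)) + (18 - 1*17))*(-1321 - 4624) = ((308 + 65) + (18 - 17))*(-5945) = (373 + 1)*(-5945) = 374*(-5945) = -2223430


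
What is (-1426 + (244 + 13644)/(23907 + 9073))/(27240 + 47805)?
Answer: -3917966/206248675 ≈ -0.018996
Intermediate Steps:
(-1426 + (244 + 13644)/(23907 + 9073))/(27240 + 47805) = (-1426 + 13888/32980)/75045 = (-1426 + 13888*(1/32980))*(1/75045) = (-1426 + 3472/8245)*(1/75045) = -11753898/8245*1/75045 = -3917966/206248675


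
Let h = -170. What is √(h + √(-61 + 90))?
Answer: √(-170 + √29) ≈ 12.83*I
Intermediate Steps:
√(h + √(-61 + 90)) = √(-170 + √(-61 + 90)) = √(-170 + √29)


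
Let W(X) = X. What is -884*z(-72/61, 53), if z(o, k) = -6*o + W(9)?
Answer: -867204/61 ≈ -14216.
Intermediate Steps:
z(o, k) = 9 - 6*o (z(o, k) = -6*o + 9 = 9 - 6*o)
-884*z(-72/61, 53) = -884*(9 - (-432)/61) = -884*(9 - 6*(-72/61)) = -884*(9 + 432/61) = -884*981/61 = -867204/61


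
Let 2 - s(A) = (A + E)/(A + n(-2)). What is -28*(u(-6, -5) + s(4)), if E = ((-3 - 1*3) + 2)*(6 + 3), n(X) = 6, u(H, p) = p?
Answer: -28/5 ≈ -5.6000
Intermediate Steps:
E = -36 (E = ((-3 - 3) + 2)*9 = (-6 + 2)*9 = -4*9 = -36)
s(A) = 2 - (-36 + A)/(6 + A) (s(A) = 2 - (A - 36)/(A + 6) = 2 - (-36 + A)/(6 + A))
-28*(u(-6, -5) + s(4)) = -28*(-5 + (48 + 4)/(6 + 4)) = -28*(-5 + 52/10) = -28*(-5 + (1/10)*52) = -28*(-5 + 26/5) = -28*1/5 = -28/5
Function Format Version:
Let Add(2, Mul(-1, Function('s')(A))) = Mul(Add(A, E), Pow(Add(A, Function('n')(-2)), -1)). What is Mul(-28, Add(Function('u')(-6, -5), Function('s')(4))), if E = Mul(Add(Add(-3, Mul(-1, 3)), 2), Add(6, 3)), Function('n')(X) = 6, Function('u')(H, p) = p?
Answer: Rational(-28, 5) ≈ -5.6000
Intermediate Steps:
E = -36 (E = Mul(Add(Add(-3, -3), 2), 9) = Mul(Add(-6, 2), 9) = Mul(-4, 9) = -36)
Function('s')(A) = Add(2, Mul(-1, Pow(Add(6, A), -1), Add(-36, A))) (Function('s')(A) = Add(2, Mul(-1, Mul(Add(A, -36), Pow(Add(A, 6), -1)))) = Add(2, Mul(-1, Mul(Add(-36, A), Pow(Add(6, A), -1)))) = Add(2, Mul(-1, Mul(Pow(Add(6, A), -1), Add(-36, A)))) = Add(2, Mul(-1, Pow(Add(6, A), -1), Add(-36, A))))
Mul(-28, Add(Function('u')(-6, -5), Function('s')(4))) = Mul(-28, Add(-5, Mul(Pow(Add(6, 4), -1), Add(48, 4)))) = Mul(-28, Add(-5, Mul(Pow(10, -1), 52))) = Mul(-28, Add(-5, Mul(Rational(1, 10), 52))) = Mul(-28, Add(-5, Rational(26, 5))) = Mul(-28, Rational(1, 5)) = Rational(-28, 5)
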